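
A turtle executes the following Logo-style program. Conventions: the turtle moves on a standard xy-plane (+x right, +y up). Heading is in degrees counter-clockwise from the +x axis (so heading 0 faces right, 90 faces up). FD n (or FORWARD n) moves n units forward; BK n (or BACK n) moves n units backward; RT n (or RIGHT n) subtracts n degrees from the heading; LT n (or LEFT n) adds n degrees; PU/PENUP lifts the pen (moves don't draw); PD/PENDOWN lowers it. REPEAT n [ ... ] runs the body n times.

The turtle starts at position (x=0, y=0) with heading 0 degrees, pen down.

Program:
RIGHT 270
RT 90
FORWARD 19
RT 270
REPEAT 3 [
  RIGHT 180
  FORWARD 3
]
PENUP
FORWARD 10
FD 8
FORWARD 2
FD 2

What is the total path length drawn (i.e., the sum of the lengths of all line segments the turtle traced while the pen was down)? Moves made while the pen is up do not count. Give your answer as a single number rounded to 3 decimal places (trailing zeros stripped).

Answer: 28

Derivation:
Executing turtle program step by step:
Start: pos=(0,0), heading=0, pen down
RT 270: heading 0 -> 90
RT 90: heading 90 -> 0
FD 19: (0,0) -> (19,0) [heading=0, draw]
RT 270: heading 0 -> 90
REPEAT 3 [
  -- iteration 1/3 --
  RT 180: heading 90 -> 270
  FD 3: (19,0) -> (19,-3) [heading=270, draw]
  -- iteration 2/3 --
  RT 180: heading 270 -> 90
  FD 3: (19,-3) -> (19,0) [heading=90, draw]
  -- iteration 3/3 --
  RT 180: heading 90 -> 270
  FD 3: (19,0) -> (19,-3) [heading=270, draw]
]
PU: pen up
FD 10: (19,-3) -> (19,-13) [heading=270, move]
FD 8: (19,-13) -> (19,-21) [heading=270, move]
FD 2: (19,-21) -> (19,-23) [heading=270, move]
FD 2: (19,-23) -> (19,-25) [heading=270, move]
Final: pos=(19,-25), heading=270, 4 segment(s) drawn

Segment lengths:
  seg 1: (0,0) -> (19,0), length = 19
  seg 2: (19,0) -> (19,-3), length = 3
  seg 3: (19,-3) -> (19,0), length = 3
  seg 4: (19,0) -> (19,-3), length = 3
Total = 28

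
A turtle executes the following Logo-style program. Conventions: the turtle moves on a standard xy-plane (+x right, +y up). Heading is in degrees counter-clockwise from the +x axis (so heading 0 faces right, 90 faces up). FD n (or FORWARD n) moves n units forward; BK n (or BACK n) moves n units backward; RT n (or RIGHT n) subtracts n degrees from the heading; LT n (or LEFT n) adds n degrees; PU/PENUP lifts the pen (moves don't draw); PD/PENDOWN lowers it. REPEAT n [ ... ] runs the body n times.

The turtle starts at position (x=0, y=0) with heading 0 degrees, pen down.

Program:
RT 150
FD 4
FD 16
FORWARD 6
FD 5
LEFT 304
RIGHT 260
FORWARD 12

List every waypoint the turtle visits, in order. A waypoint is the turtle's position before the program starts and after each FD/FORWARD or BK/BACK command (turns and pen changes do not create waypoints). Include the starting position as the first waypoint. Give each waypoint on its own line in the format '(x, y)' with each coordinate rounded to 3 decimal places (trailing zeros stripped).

Answer: (0, 0)
(-3.464, -2)
(-17.321, -10)
(-22.517, -13)
(-26.847, -15.5)
(-30.154, -27.035)

Derivation:
Executing turtle program step by step:
Start: pos=(0,0), heading=0, pen down
RT 150: heading 0 -> 210
FD 4: (0,0) -> (-3.464,-2) [heading=210, draw]
FD 16: (-3.464,-2) -> (-17.321,-10) [heading=210, draw]
FD 6: (-17.321,-10) -> (-22.517,-13) [heading=210, draw]
FD 5: (-22.517,-13) -> (-26.847,-15.5) [heading=210, draw]
LT 304: heading 210 -> 154
RT 260: heading 154 -> 254
FD 12: (-26.847,-15.5) -> (-30.154,-27.035) [heading=254, draw]
Final: pos=(-30.154,-27.035), heading=254, 5 segment(s) drawn
Waypoints (6 total):
(0, 0)
(-3.464, -2)
(-17.321, -10)
(-22.517, -13)
(-26.847, -15.5)
(-30.154, -27.035)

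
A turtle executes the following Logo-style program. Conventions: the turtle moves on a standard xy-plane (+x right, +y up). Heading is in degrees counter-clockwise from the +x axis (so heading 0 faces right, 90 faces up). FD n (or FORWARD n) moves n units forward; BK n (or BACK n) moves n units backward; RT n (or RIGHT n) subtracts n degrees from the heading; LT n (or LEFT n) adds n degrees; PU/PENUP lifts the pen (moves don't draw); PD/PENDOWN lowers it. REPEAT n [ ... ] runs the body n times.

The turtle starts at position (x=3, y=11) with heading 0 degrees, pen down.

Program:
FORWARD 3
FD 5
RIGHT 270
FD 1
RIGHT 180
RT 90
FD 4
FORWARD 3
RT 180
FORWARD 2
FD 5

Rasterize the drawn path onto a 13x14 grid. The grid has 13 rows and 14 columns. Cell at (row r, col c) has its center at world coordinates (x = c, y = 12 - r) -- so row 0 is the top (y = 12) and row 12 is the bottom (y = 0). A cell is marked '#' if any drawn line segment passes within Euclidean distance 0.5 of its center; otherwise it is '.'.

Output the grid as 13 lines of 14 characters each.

Segment 0: (3,11) -> (6,11)
Segment 1: (6,11) -> (11,11)
Segment 2: (11,11) -> (11,12)
Segment 3: (11,12) -> (7,12)
Segment 4: (7,12) -> (4,12)
Segment 5: (4,12) -> (6,12)
Segment 6: (6,12) -> (11,12)

Answer: ....########..
...#########..
..............
..............
..............
..............
..............
..............
..............
..............
..............
..............
..............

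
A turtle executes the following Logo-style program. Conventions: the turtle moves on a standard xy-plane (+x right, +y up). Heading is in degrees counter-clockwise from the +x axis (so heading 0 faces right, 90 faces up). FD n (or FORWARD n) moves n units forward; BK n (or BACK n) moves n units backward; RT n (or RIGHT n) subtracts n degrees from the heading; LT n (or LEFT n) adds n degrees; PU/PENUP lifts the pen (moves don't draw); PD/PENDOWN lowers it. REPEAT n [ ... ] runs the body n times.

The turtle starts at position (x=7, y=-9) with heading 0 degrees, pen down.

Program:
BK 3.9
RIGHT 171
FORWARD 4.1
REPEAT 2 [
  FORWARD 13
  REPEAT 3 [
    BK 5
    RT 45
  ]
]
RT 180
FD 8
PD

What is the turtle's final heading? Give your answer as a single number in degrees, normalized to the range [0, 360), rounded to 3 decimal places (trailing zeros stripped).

Executing turtle program step by step:
Start: pos=(7,-9), heading=0, pen down
BK 3.9: (7,-9) -> (3.1,-9) [heading=0, draw]
RT 171: heading 0 -> 189
FD 4.1: (3.1,-9) -> (-0.95,-9.641) [heading=189, draw]
REPEAT 2 [
  -- iteration 1/2 --
  FD 13: (-0.95,-9.641) -> (-13.789,-11.675) [heading=189, draw]
  REPEAT 3 [
    -- iteration 1/3 --
    BK 5: (-13.789,-11.675) -> (-8.851,-10.893) [heading=189, draw]
    RT 45: heading 189 -> 144
    -- iteration 2/3 --
    BK 5: (-8.851,-10.893) -> (-4.806,-13.832) [heading=144, draw]
    RT 45: heading 144 -> 99
    -- iteration 3/3 --
    BK 5: (-4.806,-13.832) -> (-4.024,-18.77) [heading=99, draw]
    RT 45: heading 99 -> 54
  ]
  -- iteration 2/2 --
  FD 13: (-4.024,-18.77) -> (3.617,-8.253) [heading=54, draw]
  REPEAT 3 [
    -- iteration 1/3 --
    BK 5: (3.617,-8.253) -> (0.679,-12.298) [heading=54, draw]
    RT 45: heading 54 -> 9
    -- iteration 2/3 --
    BK 5: (0.679,-12.298) -> (-4.26,-13.08) [heading=9, draw]
    RT 45: heading 9 -> 324
    -- iteration 3/3 --
    BK 5: (-4.26,-13.08) -> (-8.305,-10.141) [heading=324, draw]
    RT 45: heading 324 -> 279
  ]
]
RT 180: heading 279 -> 99
FD 8: (-8.305,-10.141) -> (-9.556,-2.24) [heading=99, draw]
PD: pen down
Final: pos=(-9.556,-2.24), heading=99, 11 segment(s) drawn

Answer: 99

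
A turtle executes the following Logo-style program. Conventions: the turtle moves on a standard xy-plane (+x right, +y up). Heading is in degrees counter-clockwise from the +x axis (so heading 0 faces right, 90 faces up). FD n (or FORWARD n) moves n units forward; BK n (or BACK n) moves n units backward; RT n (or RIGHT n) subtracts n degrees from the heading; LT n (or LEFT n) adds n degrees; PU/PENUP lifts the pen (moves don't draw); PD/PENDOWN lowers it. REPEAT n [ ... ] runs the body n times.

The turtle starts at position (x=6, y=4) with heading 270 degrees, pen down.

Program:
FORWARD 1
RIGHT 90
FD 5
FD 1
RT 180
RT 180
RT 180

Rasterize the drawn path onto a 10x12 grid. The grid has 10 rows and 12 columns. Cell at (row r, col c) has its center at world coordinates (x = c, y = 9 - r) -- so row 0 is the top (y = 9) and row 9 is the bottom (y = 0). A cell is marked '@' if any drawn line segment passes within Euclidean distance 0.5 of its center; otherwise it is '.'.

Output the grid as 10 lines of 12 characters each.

Segment 0: (6,4) -> (6,3)
Segment 1: (6,3) -> (1,3)
Segment 2: (1,3) -> (0,3)

Answer: ............
............
............
............
............
......@.....
@@@@@@@.....
............
............
............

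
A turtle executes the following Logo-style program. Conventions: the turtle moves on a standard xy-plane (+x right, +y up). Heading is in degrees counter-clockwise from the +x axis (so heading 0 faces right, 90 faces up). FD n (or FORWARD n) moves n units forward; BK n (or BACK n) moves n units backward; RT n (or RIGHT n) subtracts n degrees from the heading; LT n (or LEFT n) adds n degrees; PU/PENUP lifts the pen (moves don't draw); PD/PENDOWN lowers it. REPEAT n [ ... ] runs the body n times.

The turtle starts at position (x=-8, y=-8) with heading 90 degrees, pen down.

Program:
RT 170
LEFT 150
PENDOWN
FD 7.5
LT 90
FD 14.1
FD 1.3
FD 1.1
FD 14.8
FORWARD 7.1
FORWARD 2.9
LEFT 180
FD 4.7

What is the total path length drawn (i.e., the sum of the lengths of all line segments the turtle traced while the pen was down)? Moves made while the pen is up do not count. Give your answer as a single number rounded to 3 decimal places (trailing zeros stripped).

Executing turtle program step by step:
Start: pos=(-8,-8), heading=90, pen down
RT 170: heading 90 -> 280
LT 150: heading 280 -> 70
PD: pen down
FD 7.5: (-8,-8) -> (-5.435,-0.952) [heading=70, draw]
LT 90: heading 70 -> 160
FD 14.1: (-5.435,-0.952) -> (-18.685,3.87) [heading=160, draw]
FD 1.3: (-18.685,3.87) -> (-19.906,4.315) [heading=160, draw]
FD 1.1: (-19.906,4.315) -> (-20.94,4.691) [heading=160, draw]
FD 14.8: (-20.94,4.691) -> (-34.847,9.753) [heading=160, draw]
FD 7.1: (-34.847,9.753) -> (-41.519,12.181) [heading=160, draw]
FD 2.9: (-41.519,12.181) -> (-44.244,13.173) [heading=160, draw]
LT 180: heading 160 -> 340
FD 4.7: (-44.244,13.173) -> (-39.828,11.566) [heading=340, draw]
Final: pos=(-39.828,11.566), heading=340, 8 segment(s) drawn

Segment lengths:
  seg 1: (-8,-8) -> (-5.435,-0.952), length = 7.5
  seg 2: (-5.435,-0.952) -> (-18.685,3.87), length = 14.1
  seg 3: (-18.685,3.87) -> (-19.906,4.315), length = 1.3
  seg 4: (-19.906,4.315) -> (-20.94,4.691), length = 1.1
  seg 5: (-20.94,4.691) -> (-34.847,9.753), length = 14.8
  seg 6: (-34.847,9.753) -> (-41.519,12.181), length = 7.1
  seg 7: (-41.519,12.181) -> (-44.244,13.173), length = 2.9
  seg 8: (-44.244,13.173) -> (-39.828,11.566), length = 4.7
Total = 53.5

Answer: 53.5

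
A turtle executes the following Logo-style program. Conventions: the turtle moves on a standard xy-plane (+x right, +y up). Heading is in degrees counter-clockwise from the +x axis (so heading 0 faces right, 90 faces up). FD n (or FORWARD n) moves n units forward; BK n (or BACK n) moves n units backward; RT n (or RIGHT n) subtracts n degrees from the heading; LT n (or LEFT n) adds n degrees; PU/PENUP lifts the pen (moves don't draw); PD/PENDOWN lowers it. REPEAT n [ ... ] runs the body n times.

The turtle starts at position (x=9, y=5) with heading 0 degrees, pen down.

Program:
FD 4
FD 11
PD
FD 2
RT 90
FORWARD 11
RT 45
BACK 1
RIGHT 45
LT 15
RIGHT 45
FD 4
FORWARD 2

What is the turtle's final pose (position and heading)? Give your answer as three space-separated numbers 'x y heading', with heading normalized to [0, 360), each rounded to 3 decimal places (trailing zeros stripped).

Executing turtle program step by step:
Start: pos=(9,5), heading=0, pen down
FD 4: (9,5) -> (13,5) [heading=0, draw]
FD 11: (13,5) -> (24,5) [heading=0, draw]
PD: pen down
FD 2: (24,5) -> (26,5) [heading=0, draw]
RT 90: heading 0 -> 270
FD 11: (26,5) -> (26,-6) [heading=270, draw]
RT 45: heading 270 -> 225
BK 1: (26,-6) -> (26.707,-5.293) [heading=225, draw]
RT 45: heading 225 -> 180
LT 15: heading 180 -> 195
RT 45: heading 195 -> 150
FD 4: (26.707,-5.293) -> (23.243,-3.293) [heading=150, draw]
FD 2: (23.243,-3.293) -> (21.511,-2.293) [heading=150, draw]
Final: pos=(21.511,-2.293), heading=150, 7 segment(s) drawn

Answer: 21.511 -2.293 150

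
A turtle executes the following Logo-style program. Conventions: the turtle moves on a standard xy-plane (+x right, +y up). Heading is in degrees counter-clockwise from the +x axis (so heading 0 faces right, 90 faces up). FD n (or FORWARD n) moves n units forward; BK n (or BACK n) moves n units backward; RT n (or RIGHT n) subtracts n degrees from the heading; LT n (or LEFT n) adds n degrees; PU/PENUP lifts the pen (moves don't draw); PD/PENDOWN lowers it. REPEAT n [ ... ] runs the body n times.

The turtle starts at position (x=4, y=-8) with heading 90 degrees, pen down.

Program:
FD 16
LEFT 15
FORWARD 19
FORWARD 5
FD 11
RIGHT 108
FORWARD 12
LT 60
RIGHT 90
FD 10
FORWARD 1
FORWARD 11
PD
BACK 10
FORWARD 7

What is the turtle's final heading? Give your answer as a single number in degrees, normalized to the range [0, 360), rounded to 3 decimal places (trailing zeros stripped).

Executing turtle program step by step:
Start: pos=(4,-8), heading=90, pen down
FD 16: (4,-8) -> (4,8) [heading=90, draw]
LT 15: heading 90 -> 105
FD 19: (4,8) -> (-0.918,26.353) [heading=105, draw]
FD 5: (-0.918,26.353) -> (-2.212,31.182) [heading=105, draw]
FD 11: (-2.212,31.182) -> (-5.059,41.807) [heading=105, draw]
RT 108: heading 105 -> 357
FD 12: (-5.059,41.807) -> (6.925,41.179) [heading=357, draw]
LT 60: heading 357 -> 57
RT 90: heading 57 -> 327
FD 10: (6.925,41.179) -> (15.312,35.733) [heading=327, draw]
FD 1: (15.312,35.733) -> (16.15,35.188) [heading=327, draw]
FD 11: (16.15,35.188) -> (25.376,29.197) [heading=327, draw]
PD: pen down
BK 10: (25.376,29.197) -> (16.989,34.644) [heading=327, draw]
FD 7: (16.989,34.644) -> (22.86,30.831) [heading=327, draw]
Final: pos=(22.86,30.831), heading=327, 10 segment(s) drawn

Answer: 327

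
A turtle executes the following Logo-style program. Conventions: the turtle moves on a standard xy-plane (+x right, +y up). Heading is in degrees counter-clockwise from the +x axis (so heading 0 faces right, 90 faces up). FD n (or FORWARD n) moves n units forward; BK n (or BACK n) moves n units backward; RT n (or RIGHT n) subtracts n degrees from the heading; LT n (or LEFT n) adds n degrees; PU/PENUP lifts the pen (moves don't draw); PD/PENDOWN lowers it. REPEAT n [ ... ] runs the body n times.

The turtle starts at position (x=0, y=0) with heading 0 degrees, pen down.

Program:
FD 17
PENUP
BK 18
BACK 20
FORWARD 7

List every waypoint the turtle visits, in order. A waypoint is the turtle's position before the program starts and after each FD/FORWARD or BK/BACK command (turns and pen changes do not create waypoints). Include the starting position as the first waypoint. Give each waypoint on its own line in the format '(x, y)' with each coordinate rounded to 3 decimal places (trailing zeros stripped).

Executing turtle program step by step:
Start: pos=(0,0), heading=0, pen down
FD 17: (0,0) -> (17,0) [heading=0, draw]
PU: pen up
BK 18: (17,0) -> (-1,0) [heading=0, move]
BK 20: (-1,0) -> (-21,0) [heading=0, move]
FD 7: (-21,0) -> (-14,0) [heading=0, move]
Final: pos=(-14,0), heading=0, 1 segment(s) drawn
Waypoints (5 total):
(0, 0)
(17, 0)
(-1, 0)
(-21, 0)
(-14, 0)

Answer: (0, 0)
(17, 0)
(-1, 0)
(-21, 0)
(-14, 0)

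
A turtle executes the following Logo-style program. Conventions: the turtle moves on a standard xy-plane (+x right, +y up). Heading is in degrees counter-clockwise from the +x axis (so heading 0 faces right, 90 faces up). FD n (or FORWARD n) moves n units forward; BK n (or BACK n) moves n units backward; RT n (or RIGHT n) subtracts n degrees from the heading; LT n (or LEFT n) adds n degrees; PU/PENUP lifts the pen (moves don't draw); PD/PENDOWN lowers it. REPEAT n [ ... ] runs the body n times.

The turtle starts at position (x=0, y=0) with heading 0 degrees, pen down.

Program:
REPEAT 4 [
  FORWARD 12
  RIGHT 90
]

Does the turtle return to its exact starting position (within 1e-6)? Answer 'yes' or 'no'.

Answer: yes

Derivation:
Executing turtle program step by step:
Start: pos=(0,0), heading=0, pen down
REPEAT 4 [
  -- iteration 1/4 --
  FD 12: (0,0) -> (12,0) [heading=0, draw]
  RT 90: heading 0 -> 270
  -- iteration 2/4 --
  FD 12: (12,0) -> (12,-12) [heading=270, draw]
  RT 90: heading 270 -> 180
  -- iteration 3/4 --
  FD 12: (12,-12) -> (0,-12) [heading=180, draw]
  RT 90: heading 180 -> 90
  -- iteration 4/4 --
  FD 12: (0,-12) -> (0,0) [heading=90, draw]
  RT 90: heading 90 -> 0
]
Final: pos=(0,0), heading=0, 4 segment(s) drawn

Start position: (0, 0)
Final position: (0, 0)
Distance = 0; < 1e-6 -> CLOSED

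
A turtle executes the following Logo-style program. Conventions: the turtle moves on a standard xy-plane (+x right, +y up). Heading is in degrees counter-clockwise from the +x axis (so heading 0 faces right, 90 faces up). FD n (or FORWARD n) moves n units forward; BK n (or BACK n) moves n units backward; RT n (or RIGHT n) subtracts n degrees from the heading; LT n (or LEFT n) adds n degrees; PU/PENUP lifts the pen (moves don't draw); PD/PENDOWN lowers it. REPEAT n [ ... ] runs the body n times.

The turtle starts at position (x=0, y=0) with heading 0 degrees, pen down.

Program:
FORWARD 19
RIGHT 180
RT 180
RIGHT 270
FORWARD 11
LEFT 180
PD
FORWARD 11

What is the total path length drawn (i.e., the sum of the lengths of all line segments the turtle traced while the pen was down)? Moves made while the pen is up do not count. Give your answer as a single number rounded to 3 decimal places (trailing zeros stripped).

Answer: 41

Derivation:
Executing turtle program step by step:
Start: pos=(0,0), heading=0, pen down
FD 19: (0,0) -> (19,0) [heading=0, draw]
RT 180: heading 0 -> 180
RT 180: heading 180 -> 0
RT 270: heading 0 -> 90
FD 11: (19,0) -> (19,11) [heading=90, draw]
LT 180: heading 90 -> 270
PD: pen down
FD 11: (19,11) -> (19,0) [heading=270, draw]
Final: pos=(19,0), heading=270, 3 segment(s) drawn

Segment lengths:
  seg 1: (0,0) -> (19,0), length = 19
  seg 2: (19,0) -> (19,11), length = 11
  seg 3: (19,11) -> (19,0), length = 11
Total = 41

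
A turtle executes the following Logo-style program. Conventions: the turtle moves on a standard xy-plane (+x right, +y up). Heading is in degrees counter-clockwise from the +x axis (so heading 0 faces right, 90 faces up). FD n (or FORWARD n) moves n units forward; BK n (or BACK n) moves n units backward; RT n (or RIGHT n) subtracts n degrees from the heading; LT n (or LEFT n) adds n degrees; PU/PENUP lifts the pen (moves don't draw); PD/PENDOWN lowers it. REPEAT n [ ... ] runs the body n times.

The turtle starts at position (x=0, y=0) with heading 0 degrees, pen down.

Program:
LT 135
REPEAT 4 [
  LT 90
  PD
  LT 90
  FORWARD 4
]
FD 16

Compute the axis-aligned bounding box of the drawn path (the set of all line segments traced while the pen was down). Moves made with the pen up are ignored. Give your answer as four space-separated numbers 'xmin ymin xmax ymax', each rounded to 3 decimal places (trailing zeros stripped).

Executing turtle program step by step:
Start: pos=(0,0), heading=0, pen down
LT 135: heading 0 -> 135
REPEAT 4 [
  -- iteration 1/4 --
  LT 90: heading 135 -> 225
  PD: pen down
  LT 90: heading 225 -> 315
  FD 4: (0,0) -> (2.828,-2.828) [heading=315, draw]
  -- iteration 2/4 --
  LT 90: heading 315 -> 45
  PD: pen down
  LT 90: heading 45 -> 135
  FD 4: (2.828,-2.828) -> (0,0) [heading=135, draw]
  -- iteration 3/4 --
  LT 90: heading 135 -> 225
  PD: pen down
  LT 90: heading 225 -> 315
  FD 4: (0,0) -> (2.828,-2.828) [heading=315, draw]
  -- iteration 4/4 --
  LT 90: heading 315 -> 45
  PD: pen down
  LT 90: heading 45 -> 135
  FD 4: (2.828,-2.828) -> (0,0) [heading=135, draw]
]
FD 16: (0,0) -> (-11.314,11.314) [heading=135, draw]
Final: pos=(-11.314,11.314), heading=135, 5 segment(s) drawn

Segment endpoints: x in {-11.314, 0, 0, 2.828, 2.828}, y in {-2.828, -2.828, 0, 0, 0, 11.314}
xmin=-11.314, ymin=-2.828, xmax=2.828, ymax=11.314

Answer: -11.314 -2.828 2.828 11.314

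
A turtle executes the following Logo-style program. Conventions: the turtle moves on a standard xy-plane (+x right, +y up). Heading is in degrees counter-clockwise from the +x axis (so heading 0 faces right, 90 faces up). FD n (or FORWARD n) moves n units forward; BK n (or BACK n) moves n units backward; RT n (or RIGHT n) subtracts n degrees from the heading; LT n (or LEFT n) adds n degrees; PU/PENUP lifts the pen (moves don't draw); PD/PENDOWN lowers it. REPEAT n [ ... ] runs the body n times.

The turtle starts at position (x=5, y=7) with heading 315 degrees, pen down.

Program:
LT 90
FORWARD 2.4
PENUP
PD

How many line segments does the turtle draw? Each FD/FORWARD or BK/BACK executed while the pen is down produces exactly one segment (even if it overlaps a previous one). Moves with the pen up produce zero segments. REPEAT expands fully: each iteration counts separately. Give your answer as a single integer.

Answer: 1

Derivation:
Executing turtle program step by step:
Start: pos=(5,7), heading=315, pen down
LT 90: heading 315 -> 45
FD 2.4: (5,7) -> (6.697,8.697) [heading=45, draw]
PU: pen up
PD: pen down
Final: pos=(6.697,8.697), heading=45, 1 segment(s) drawn
Segments drawn: 1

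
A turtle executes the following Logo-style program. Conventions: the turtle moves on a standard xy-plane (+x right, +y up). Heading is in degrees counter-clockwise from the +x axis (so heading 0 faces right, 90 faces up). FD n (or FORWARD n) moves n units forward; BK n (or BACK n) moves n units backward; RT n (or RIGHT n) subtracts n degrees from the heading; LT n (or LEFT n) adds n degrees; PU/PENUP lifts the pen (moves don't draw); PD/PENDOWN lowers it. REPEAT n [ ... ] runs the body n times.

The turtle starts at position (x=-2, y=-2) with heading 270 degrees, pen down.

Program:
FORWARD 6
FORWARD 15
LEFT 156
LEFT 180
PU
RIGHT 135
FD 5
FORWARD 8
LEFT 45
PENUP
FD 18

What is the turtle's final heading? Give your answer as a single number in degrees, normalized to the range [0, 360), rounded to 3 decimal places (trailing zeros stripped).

Executing turtle program step by step:
Start: pos=(-2,-2), heading=270, pen down
FD 6: (-2,-2) -> (-2,-8) [heading=270, draw]
FD 15: (-2,-8) -> (-2,-23) [heading=270, draw]
LT 156: heading 270 -> 66
LT 180: heading 66 -> 246
PU: pen up
RT 135: heading 246 -> 111
FD 5: (-2,-23) -> (-3.792,-18.332) [heading=111, move]
FD 8: (-3.792,-18.332) -> (-6.659,-10.863) [heading=111, move]
LT 45: heading 111 -> 156
PU: pen up
FD 18: (-6.659,-10.863) -> (-23.103,-3.542) [heading=156, move]
Final: pos=(-23.103,-3.542), heading=156, 2 segment(s) drawn

Answer: 156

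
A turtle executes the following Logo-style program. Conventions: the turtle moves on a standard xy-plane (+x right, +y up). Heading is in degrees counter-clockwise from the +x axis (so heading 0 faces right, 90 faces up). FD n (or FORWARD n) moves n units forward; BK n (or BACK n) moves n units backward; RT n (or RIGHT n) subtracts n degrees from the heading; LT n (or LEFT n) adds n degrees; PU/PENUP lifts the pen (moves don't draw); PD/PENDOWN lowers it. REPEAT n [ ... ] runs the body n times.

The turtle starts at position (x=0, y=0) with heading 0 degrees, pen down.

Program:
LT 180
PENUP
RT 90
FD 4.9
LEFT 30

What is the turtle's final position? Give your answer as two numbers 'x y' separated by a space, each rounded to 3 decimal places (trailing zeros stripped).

Executing turtle program step by step:
Start: pos=(0,0), heading=0, pen down
LT 180: heading 0 -> 180
PU: pen up
RT 90: heading 180 -> 90
FD 4.9: (0,0) -> (0,4.9) [heading=90, move]
LT 30: heading 90 -> 120
Final: pos=(0,4.9), heading=120, 0 segment(s) drawn

Answer: 0 4.9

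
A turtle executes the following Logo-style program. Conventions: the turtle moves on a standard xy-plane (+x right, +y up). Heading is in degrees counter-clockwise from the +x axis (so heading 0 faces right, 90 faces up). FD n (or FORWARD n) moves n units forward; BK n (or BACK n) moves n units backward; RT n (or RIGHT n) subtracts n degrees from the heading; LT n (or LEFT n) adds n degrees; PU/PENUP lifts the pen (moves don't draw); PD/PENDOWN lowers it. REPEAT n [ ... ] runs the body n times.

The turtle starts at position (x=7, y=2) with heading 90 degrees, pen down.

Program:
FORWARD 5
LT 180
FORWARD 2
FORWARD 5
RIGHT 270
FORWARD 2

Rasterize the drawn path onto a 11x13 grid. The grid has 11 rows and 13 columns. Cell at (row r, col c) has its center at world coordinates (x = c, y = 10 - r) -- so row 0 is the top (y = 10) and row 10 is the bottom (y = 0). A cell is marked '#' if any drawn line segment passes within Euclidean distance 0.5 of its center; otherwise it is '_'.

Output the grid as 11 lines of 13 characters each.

Answer: _____________
_____________
_____________
_______#_____
_______#_____
_______#_____
_______#_____
_______#_____
_______#_____
_______#_____
_______###___

Derivation:
Segment 0: (7,2) -> (7,7)
Segment 1: (7,7) -> (7,5)
Segment 2: (7,5) -> (7,0)
Segment 3: (7,0) -> (9,0)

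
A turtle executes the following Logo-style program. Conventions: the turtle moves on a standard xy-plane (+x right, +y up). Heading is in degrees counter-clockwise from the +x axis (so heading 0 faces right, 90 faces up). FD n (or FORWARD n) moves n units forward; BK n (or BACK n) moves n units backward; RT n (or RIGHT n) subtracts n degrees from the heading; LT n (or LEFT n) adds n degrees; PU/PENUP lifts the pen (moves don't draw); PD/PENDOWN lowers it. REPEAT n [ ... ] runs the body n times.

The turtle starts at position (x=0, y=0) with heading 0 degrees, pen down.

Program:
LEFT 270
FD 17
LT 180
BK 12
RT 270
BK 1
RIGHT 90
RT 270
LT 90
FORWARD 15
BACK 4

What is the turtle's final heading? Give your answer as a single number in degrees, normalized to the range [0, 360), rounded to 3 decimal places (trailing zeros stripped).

Executing turtle program step by step:
Start: pos=(0,0), heading=0, pen down
LT 270: heading 0 -> 270
FD 17: (0,0) -> (0,-17) [heading=270, draw]
LT 180: heading 270 -> 90
BK 12: (0,-17) -> (0,-29) [heading=90, draw]
RT 270: heading 90 -> 180
BK 1: (0,-29) -> (1,-29) [heading=180, draw]
RT 90: heading 180 -> 90
RT 270: heading 90 -> 180
LT 90: heading 180 -> 270
FD 15: (1,-29) -> (1,-44) [heading=270, draw]
BK 4: (1,-44) -> (1,-40) [heading=270, draw]
Final: pos=(1,-40), heading=270, 5 segment(s) drawn

Answer: 270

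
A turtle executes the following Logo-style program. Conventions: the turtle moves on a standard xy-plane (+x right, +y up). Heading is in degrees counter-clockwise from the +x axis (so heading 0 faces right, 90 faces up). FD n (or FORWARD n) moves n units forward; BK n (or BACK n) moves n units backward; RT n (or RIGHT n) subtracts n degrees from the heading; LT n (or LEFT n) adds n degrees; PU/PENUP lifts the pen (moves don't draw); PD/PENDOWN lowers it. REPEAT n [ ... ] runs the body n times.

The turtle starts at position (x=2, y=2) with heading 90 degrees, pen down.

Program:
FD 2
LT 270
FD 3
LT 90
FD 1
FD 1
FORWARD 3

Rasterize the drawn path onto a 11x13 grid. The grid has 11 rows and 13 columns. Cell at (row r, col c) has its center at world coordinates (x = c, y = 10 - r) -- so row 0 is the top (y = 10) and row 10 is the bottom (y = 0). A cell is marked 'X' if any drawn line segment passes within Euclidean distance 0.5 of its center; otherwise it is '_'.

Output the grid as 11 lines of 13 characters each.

Segment 0: (2,2) -> (2,4)
Segment 1: (2,4) -> (5,4)
Segment 2: (5,4) -> (5,5)
Segment 3: (5,5) -> (5,6)
Segment 4: (5,6) -> (5,9)

Answer: _____________
_____X_______
_____X_______
_____X_______
_____X_______
_____X_______
__XXXX_______
__X__________
__X__________
_____________
_____________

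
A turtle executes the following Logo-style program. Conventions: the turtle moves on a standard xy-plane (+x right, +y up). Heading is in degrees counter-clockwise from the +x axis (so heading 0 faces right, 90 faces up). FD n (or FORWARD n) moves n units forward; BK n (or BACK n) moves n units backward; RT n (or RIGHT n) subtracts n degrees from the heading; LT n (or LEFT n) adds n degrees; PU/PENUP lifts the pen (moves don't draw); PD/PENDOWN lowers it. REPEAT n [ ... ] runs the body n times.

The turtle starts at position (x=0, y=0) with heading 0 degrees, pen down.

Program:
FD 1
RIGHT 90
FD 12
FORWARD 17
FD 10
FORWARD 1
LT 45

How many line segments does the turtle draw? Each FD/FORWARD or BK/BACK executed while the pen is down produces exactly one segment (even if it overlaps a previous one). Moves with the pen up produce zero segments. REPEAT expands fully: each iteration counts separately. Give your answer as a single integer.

Answer: 5

Derivation:
Executing turtle program step by step:
Start: pos=(0,0), heading=0, pen down
FD 1: (0,0) -> (1,0) [heading=0, draw]
RT 90: heading 0 -> 270
FD 12: (1,0) -> (1,-12) [heading=270, draw]
FD 17: (1,-12) -> (1,-29) [heading=270, draw]
FD 10: (1,-29) -> (1,-39) [heading=270, draw]
FD 1: (1,-39) -> (1,-40) [heading=270, draw]
LT 45: heading 270 -> 315
Final: pos=(1,-40), heading=315, 5 segment(s) drawn
Segments drawn: 5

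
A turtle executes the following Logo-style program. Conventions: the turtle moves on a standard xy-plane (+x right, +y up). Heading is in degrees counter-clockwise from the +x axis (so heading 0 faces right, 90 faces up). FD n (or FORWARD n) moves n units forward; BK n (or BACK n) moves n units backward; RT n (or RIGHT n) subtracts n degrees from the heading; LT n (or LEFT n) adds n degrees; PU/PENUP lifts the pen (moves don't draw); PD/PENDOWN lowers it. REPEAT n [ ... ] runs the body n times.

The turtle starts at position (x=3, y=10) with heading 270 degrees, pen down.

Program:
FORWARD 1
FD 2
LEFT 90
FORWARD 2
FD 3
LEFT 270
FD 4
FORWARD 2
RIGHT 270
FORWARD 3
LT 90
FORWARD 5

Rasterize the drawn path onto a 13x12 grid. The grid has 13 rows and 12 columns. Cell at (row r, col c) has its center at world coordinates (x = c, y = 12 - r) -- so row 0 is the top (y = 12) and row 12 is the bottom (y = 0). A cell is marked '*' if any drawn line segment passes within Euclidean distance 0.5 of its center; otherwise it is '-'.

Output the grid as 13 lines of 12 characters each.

Segment 0: (3,10) -> (3,9)
Segment 1: (3,9) -> (3,7)
Segment 2: (3,7) -> (5,7)
Segment 3: (5,7) -> (8,7)
Segment 4: (8,7) -> (8,3)
Segment 5: (8,3) -> (8,1)
Segment 6: (8,1) -> (11,1)
Segment 7: (11,1) -> (11,6)

Answer: ------------
------------
---*--------
---*--------
---*--------
---******---
--------*--*
--------*--*
--------*--*
--------*--*
--------*--*
--------****
------------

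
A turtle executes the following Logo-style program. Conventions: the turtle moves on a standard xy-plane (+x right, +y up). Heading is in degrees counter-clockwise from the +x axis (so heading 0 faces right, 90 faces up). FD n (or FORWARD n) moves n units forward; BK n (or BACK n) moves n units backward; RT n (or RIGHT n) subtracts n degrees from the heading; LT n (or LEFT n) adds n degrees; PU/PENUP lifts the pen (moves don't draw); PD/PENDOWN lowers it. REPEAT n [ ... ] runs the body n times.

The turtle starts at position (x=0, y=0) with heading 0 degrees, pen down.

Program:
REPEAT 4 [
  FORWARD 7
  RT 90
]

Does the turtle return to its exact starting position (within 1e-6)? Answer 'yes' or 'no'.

Executing turtle program step by step:
Start: pos=(0,0), heading=0, pen down
REPEAT 4 [
  -- iteration 1/4 --
  FD 7: (0,0) -> (7,0) [heading=0, draw]
  RT 90: heading 0 -> 270
  -- iteration 2/4 --
  FD 7: (7,0) -> (7,-7) [heading=270, draw]
  RT 90: heading 270 -> 180
  -- iteration 3/4 --
  FD 7: (7,-7) -> (0,-7) [heading=180, draw]
  RT 90: heading 180 -> 90
  -- iteration 4/4 --
  FD 7: (0,-7) -> (0,0) [heading=90, draw]
  RT 90: heading 90 -> 0
]
Final: pos=(0,0), heading=0, 4 segment(s) drawn

Start position: (0, 0)
Final position: (0, 0)
Distance = 0; < 1e-6 -> CLOSED

Answer: yes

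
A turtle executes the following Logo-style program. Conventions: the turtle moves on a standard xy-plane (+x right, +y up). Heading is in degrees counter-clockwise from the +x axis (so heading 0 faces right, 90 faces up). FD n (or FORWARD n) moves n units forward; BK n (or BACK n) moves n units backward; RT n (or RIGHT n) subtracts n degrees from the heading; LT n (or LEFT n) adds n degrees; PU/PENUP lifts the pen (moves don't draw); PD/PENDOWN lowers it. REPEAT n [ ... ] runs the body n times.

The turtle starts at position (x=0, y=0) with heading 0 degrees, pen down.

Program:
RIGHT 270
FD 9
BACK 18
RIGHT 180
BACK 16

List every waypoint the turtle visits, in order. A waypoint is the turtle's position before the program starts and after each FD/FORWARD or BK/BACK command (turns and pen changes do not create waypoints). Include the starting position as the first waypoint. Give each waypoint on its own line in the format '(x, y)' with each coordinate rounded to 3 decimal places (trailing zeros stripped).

Answer: (0, 0)
(0, 9)
(0, -9)
(0, 7)

Derivation:
Executing turtle program step by step:
Start: pos=(0,0), heading=0, pen down
RT 270: heading 0 -> 90
FD 9: (0,0) -> (0,9) [heading=90, draw]
BK 18: (0,9) -> (0,-9) [heading=90, draw]
RT 180: heading 90 -> 270
BK 16: (0,-9) -> (0,7) [heading=270, draw]
Final: pos=(0,7), heading=270, 3 segment(s) drawn
Waypoints (4 total):
(0, 0)
(0, 9)
(0, -9)
(0, 7)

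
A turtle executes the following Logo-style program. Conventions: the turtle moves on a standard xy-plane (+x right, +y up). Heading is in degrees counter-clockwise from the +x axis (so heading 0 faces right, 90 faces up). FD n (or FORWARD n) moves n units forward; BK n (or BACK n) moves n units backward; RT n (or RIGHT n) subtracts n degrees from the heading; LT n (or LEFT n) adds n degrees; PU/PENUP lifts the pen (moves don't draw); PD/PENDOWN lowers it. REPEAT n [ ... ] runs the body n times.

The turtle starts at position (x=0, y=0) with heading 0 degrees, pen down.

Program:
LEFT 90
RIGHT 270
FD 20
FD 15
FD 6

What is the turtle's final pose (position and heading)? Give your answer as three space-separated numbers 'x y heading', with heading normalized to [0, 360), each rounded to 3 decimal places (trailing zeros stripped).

Executing turtle program step by step:
Start: pos=(0,0), heading=0, pen down
LT 90: heading 0 -> 90
RT 270: heading 90 -> 180
FD 20: (0,0) -> (-20,0) [heading=180, draw]
FD 15: (-20,0) -> (-35,0) [heading=180, draw]
FD 6: (-35,0) -> (-41,0) [heading=180, draw]
Final: pos=(-41,0), heading=180, 3 segment(s) drawn

Answer: -41 0 180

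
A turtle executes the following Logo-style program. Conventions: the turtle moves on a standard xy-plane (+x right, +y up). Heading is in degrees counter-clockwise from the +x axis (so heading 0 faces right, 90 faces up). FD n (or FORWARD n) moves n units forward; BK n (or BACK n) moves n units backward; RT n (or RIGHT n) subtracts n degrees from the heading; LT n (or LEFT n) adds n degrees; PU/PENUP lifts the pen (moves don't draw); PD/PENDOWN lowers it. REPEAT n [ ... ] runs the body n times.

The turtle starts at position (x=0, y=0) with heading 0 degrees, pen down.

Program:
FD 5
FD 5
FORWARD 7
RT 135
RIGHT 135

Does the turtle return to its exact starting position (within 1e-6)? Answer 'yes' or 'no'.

Executing turtle program step by step:
Start: pos=(0,0), heading=0, pen down
FD 5: (0,0) -> (5,0) [heading=0, draw]
FD 5: (5,0) -> (10,0) [heading=0, draw]
FD 7: (10,0) -> (17,0) [heading=0, draw]
RT 135: heading 0 -> 225
RT 135: heading 225 -> 90
Final: pos=(17,0), heading=90, 3 segment(s) drawn

Start position: (0, 0)
Final position: (17, 0)
Distance = 17; >= 1e-6 -> NOT closed

Answer: no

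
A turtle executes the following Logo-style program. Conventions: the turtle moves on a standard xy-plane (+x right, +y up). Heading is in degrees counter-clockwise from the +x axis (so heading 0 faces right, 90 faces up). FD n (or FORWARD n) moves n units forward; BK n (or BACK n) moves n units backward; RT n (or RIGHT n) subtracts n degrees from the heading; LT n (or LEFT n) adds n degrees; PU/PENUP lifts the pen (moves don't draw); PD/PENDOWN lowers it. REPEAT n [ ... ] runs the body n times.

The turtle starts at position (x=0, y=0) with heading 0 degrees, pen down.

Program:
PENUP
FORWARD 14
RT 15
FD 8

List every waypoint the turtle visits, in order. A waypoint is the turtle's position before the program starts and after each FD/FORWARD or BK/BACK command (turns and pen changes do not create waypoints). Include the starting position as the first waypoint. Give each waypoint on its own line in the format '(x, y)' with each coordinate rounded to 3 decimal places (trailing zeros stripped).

Executing turtle program step by step:
Start: pos=(0,0), heading=0, pen down
PU: pen up
FD 14: (0,0) -> (14,0) [heading=0, move]
RT 15: heading 0 -> 345
FD 8: (14,0) -> (21.727,-2.071) [heading=345, move]
Final: pos=(21.727,-2.071), heading=345, 0 segment(s) drawn
Waypoints (3 total):
(0, 0)
(14, 0)
(21.727, -2.071)

Answer: (0, 0)
(14, 0)
(21.727, -2.071)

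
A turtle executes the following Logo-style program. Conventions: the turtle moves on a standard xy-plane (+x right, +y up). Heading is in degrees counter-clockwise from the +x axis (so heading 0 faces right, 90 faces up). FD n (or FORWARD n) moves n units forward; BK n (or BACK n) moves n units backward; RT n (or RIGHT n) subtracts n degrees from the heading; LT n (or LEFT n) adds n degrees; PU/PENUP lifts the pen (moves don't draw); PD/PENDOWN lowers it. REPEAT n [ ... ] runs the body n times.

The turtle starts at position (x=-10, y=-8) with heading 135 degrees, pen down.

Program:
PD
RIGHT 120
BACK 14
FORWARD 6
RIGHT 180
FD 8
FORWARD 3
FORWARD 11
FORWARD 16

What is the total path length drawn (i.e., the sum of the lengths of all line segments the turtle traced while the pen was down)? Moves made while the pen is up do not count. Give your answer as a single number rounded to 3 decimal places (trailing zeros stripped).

Executing turtle program step by step:
Start: pos=(-10,-8), heading=135, pen down
PD: pen down
RT 120: heading 135 -> 15
BK 14: (-10,-8) -> (-23.523,-11.623) [heading=15, draw]
FD 6: (-23.523,-11.623) -> (-17.727,-10.071) [heading=15, draw]
RT 180: heading 15 -> 195
FD 8: (-17.727,-10.071) -> (-25.455,-12.141) [heading=195, draw]
FD 3: (-25.455,-12.141) -> (-28.353,-12.918) [heading=195, draw]
FD 11: (-28.353,-12.918) -> (-38.978,-15.765) [heading=195, draw]
FD 16: (-38.978,-15.765) -> (-54.433,-19.906) [heading=195, draw]
Final: pos=(-54.433,-19.906), heading=195, 6 segment(s) drawn

Segment lengths:
  seg 1: (-10,-8) -> (-23.523,-11.623), length = 14
  seg 2: (-23.523,-11.623) -> (-17.727,-10.071), length = 6
  seg 3: (-17.727,-10.071) -> (-25.455,-12.141), length = 8
  seg 4: (-25.455,-12.141) -> (-28.353,-12.918), length = 3
  seg 5: (-28.353,-12.918) -> (-38.978,-15.765), length = 11
  seg 6: (-38.978,-15.765) -> (-54.433,-19.906), length = 16
Total = 58

Answer: 58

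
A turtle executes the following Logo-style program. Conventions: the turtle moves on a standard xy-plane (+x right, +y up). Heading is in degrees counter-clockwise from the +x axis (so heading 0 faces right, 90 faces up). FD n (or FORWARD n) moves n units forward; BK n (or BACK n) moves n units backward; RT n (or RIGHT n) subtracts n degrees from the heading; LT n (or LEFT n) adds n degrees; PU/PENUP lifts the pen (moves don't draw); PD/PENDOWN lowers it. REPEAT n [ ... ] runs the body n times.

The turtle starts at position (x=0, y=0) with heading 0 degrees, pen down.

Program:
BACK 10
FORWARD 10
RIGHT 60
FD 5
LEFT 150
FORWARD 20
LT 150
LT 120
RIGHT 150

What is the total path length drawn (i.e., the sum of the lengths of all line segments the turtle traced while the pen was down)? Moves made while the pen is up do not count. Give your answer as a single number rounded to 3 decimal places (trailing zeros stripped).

Executing turtle program step by step:
Start: pos=(0,0), heading=0, pen down
BK 10: (0,0) -> (-10,0) [heading=0, draw]
FD 10: (-10,0) -> (0,0) [heading=0, draw]
RT 60: heading 0 -> 300
FD 5: (0,0) -> (2.5,-4.33) [heading=300, draw]
LT 150: heading 300 -> 90
FD 20: (2.5,-4.33) -> (2.5,15.67) [heading=90, draw]
LT 150: heading 90 -> 240
LT 120: heading 240 -> 0
RT 150: heading 0 -> 210
Final: pos=(2.5,15.67), heading=210, 4 segment(s) drawn

Segment lengths:
  seg 1: (0,0) -> (-10,0), length = 10
  seg 2: (-10,0) -> (0,0), length = 10
  seg 3: (0,0) -> (2.5,-4.33), length = 5
  seg 4: (2.5,-4.33) -> (2.5,15.67), length = 20
Total = 45

Answer: 45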